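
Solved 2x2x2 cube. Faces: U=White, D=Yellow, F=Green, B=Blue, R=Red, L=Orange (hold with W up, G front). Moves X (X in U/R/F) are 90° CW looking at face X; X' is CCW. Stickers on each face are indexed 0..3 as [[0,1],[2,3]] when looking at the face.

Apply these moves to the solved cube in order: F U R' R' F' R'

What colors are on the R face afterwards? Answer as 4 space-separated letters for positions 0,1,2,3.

Answer: W B W R

Derivation:
After move 1 (F): F=GGGG U=WWOO R=WRWR D=RRYY L=OYOY
After move 2 (U): U=OWOW F=WRGG R=BBWR B=OYBB L=GGOY
After move 3 (R'): R=BRBW U=OBOO F=WWGW D=RRYG B=YYRB
After move 4 (R'): R=RWBB U=OROY F=WBGO D=RWYW B=GYRB
After move 5 (F'): F=BOWG U=ORRB R=WWRB D=GYYW L=GYOO
After move 6 (R'): R=WBWR U=ORRG F=BRWB D=GOYG B=WYYB
Query: R face = WBWR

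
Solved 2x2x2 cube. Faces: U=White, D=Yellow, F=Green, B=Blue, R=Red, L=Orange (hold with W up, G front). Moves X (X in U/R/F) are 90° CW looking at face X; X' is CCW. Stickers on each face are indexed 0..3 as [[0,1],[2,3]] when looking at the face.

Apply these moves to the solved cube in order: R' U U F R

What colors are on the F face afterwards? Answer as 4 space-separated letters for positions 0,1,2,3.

After move 1 (R'): R=RRRR U=WBWB F=GWGW D=YGYG B=YBYB
After move 2 (U): U=WWBB F=RRGW R=YBRR B=OOYB L=GWOO
After move 3 (U): U=BWBW F=YBGW R=OORR B=GWYB L=RROO
After move 4 (F): F=GYWB U=BWOR R=BOWR D=ROYG L=RYOG
After move 5 (R): R=WBRO U=BYOB F=GOWG D=RYYG B=RWWB
Query: F face = GOWG

Answer: G O W G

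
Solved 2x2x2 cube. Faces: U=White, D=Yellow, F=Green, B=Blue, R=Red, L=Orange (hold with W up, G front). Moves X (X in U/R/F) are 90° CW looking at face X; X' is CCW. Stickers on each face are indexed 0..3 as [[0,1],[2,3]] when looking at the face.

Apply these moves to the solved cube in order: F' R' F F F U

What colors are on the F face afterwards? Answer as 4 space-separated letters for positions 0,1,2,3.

After move 1 (F'): F=GGGG U=WWRR R=YRYR D=OOYY L=OWOW
After move 2 (R'): R=RRYY U=WBRB F=GWGR D=OGYG B=YBOB
After move 3 (F): F=GGRW U=WBWW R=RRBY D=YRYG L=OOOG
After move 4 (F): F=RGWG U=WBGO R=WRWY D=BRYG L=OYOR
After move 5 (F): F=WRGG U=WBRY R=GROY D=WWYG L=OBOR
After move 6 (U): U=RWYB F=GRGG R=YBOY B=OBOB L=WROR
Query: F face = GRGG

Answer: G R G G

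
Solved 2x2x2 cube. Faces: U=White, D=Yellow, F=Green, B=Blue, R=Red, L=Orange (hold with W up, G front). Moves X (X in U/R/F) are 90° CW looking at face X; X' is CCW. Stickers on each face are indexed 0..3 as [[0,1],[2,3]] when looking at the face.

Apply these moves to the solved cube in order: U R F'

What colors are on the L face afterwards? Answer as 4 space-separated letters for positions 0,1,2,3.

After move 1 (U): U=WWWW F=RRGG R=BBRR B=OOBB L=GGOO
After move 2 (R): R=RBRB U=WRWG F=RYGY D=YBYO B=WOWB
After move 3 (F'): F=YYRG U=WRRR R=BBYB D=GOYO L=GGOW
Query: L face = GGOW

Answer: G G O W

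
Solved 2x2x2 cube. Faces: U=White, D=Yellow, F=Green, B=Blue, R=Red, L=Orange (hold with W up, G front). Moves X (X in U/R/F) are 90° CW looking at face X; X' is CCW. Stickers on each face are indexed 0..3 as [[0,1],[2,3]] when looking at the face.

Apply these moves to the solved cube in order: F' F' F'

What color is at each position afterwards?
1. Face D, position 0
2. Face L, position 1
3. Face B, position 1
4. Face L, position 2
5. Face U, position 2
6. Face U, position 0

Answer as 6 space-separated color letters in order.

After move 1 (F'): F=GGGG U=WWRR R=YRYR D=OOYY L=OWOW
After move 2 (F'): F=GGGG U=WWYY R=OROR D=WWYY L=OROR
After move 3 (F'): F=GGGG U=WWOO R=WRWR D=RRYY L=OYOY
Query 1: D[0] = R
Query 2: L[1] = Y
Query 3: B[1] = B
Query 4: L[2] = O
Query 5: U[2] = O
Query 6: U[0] = W

Answer: R Y B O O W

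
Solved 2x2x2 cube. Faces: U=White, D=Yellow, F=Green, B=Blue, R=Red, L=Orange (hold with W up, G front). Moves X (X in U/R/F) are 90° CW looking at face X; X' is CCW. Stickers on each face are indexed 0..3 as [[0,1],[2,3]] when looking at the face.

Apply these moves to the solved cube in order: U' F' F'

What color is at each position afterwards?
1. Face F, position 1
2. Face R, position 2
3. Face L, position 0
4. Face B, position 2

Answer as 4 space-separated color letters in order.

After move 1 (U'): U=WWWW F=OOGG R=GGRR B=RRBB L=BBOO
After move 2 (F'): F=OGOG U=WWGR R=YGYR D=BOYY L=BWOW
After move 3 (F'): F=GGOO U=WWYY R=OGBR D=WWYY L=BROG
Query 1: F[1] = G
Query 2: R[2] = B
Query 3: L[0] = B
Query 4: B[2] = B

Answer: G B B B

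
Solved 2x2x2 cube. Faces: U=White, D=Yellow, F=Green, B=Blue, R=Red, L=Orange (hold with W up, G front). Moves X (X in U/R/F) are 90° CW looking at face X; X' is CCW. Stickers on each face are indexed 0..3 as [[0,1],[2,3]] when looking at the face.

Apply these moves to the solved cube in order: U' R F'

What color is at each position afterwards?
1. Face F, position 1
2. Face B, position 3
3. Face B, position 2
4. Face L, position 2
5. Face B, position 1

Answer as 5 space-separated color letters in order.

After move 1 (U'): U=WWWW F=OOGG R=GGRR B=RRBB L=BBOO
After move 2 (R): R=RGRG U=WOWG F=OYGY D=YBYR B=WRWB
After move 3 (F'): F=YYOG U=WORR R=BGYG D=BOYR L=BGOW
Query 1: F[1] = Y
Query 2: B[3] = B
Query 3: B[2] = W
Query 4: L[2] = O
Query 5: B[1] = R

Answer: Y B W O R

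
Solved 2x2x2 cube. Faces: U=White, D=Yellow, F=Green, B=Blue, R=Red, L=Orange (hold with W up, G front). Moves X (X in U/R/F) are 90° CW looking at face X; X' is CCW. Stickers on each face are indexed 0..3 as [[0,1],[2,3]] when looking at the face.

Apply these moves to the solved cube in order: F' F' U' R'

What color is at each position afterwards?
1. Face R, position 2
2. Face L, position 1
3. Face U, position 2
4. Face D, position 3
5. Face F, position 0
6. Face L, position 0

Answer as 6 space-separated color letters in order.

After move 1 (F'): F=GGGG U=WWRR R=YRYR D=OOYY L=OWOW
After move 2 (F'): F=GGGG U=WWYY R=OROR D=WWYY L=OROR
After move 3 (U'): U=WYWY F=ORGG R=GGOR B=ORBB L=BBOR
After move 4 (R'): R=GRGO U=WBWO F=OYGY D=WRYG B=YRWB
Query 1: R[2] = G
Query 2: L[1] = B
Query 3: U[2] = W
Query 4: D[3] = G
Query 5: F[0] = O
Query 6: L[0] = B

Answer: G B W G O B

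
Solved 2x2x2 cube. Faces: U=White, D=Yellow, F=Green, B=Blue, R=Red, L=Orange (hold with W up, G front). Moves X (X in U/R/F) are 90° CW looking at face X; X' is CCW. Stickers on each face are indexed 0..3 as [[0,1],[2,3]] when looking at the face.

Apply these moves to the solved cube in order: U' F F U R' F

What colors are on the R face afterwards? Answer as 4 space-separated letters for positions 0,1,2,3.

Answer: Y R B B

Derivation:
After move 1 (U'): U=WWWW F=OOGG R=GGRR B=RRBB L=BBOO
After move 2 (F): F=GOGO U=WWOB R=WGWR D=RGYY L=BYOY
After move 3 (F): F=GGOO U=WWYY R=OGBR D=WWYY L=BROG
After move 4 (U): U=YWYW F=OGOO R=RRBR B=BRBB L=GGOG
After move 5 (R'): R=RRRB U=YBYB F=OWOW D=WGYO B=YRWB
After move 6 (F): F=OOWW U=YBGG R=YRBB D=RRYO L=GWOG
Query: R face = YRBB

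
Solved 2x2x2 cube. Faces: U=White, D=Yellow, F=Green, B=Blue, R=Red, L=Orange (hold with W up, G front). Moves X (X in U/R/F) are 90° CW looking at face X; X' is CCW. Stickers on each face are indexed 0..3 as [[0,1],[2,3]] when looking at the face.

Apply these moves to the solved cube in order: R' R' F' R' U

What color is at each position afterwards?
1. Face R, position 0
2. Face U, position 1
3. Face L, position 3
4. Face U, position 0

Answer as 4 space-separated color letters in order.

After move 1 (R'): R=RRRR U=WBWB F=GWGW D=YGYG B=YBYB
After move 2 (R'): R=RRRR U=WYWY F=GBGB D=YWYW B=GBGB
After move 3 (F'): F=BBGG U=WYRR R=WRYR D=OOYW L=OYOW
After move 4 (R'): R=RRWY U=WGRG F=BYGR D=OBYG B=WBOB
After move 5 (U): U=RWGG F=RRGR R=WBWY B=OYOB L=BYOW
Query 1: R[0] = W
Query 2: U[1] = W
Query 3: L[3] = W
Query 4: U[0] = R

Answer: W W W R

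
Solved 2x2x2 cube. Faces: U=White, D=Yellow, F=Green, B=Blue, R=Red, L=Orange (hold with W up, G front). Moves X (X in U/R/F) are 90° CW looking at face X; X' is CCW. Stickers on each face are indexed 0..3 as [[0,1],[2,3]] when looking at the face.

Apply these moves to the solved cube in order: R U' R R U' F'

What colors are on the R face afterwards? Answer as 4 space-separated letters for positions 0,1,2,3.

After move 1 (R): R=RRRR U=WGWG F=GYGY D=YBYB B=WBWB
After move 2 (U'): U=GGWW F=OOGY R=GYRR B=RRWB L=WBOO
After move 3 (R): R=RGRY U=GOWY F=OBGB D=YWYR B=WRGB
After move 4 (R): R=RRYG U=GBWB F=OWGR D=YGYW B=YROB
After move 5 (U'): U=BBGW F=WBGR R=OWYG B=RROB L=YROO
After move 6 (F'): F=BRWG U=BBOY R=GWYG D=ROYW L=YWOG
Query: R face = GWYG

Answer: G W Y G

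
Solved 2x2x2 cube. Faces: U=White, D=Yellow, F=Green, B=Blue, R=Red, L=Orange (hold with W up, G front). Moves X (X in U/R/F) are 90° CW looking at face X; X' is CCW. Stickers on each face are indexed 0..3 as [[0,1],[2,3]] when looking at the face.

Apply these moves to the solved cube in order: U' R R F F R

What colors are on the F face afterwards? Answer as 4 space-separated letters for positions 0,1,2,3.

After move 1 (U'): U=WWWW F=OOGG R=GGRR B=RRBB L=BBOO
After move 2 (R): R=RGRG U=WOWG F=OYGY D=YBYR B=WRWB
After move 3 (R): R=RRGG U=WYWY F=OBGR D=YWYW B=GROB
After move 4 (F): F=GORB U=WYOB R=WRYG D=GRYW L=BYOW
After move 5 (F): F=RGBO U=WYWY R=ORBG D=YWYW L=BGOR
After move 6 (R): R=BOGR U=WGWO F=RWBW D=YOYG B=YRYB
Query: F face = RWBW

Answer: R W B W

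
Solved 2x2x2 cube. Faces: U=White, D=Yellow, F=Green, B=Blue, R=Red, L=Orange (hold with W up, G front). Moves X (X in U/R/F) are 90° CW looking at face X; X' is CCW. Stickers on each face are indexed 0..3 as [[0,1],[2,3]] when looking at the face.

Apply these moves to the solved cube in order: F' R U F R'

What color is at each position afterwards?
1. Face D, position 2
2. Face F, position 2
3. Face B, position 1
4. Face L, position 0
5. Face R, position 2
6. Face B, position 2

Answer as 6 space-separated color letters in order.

Answer: Y Y W G G R

Derivation:
After move 1 (F'): F=GGGG U=WWRR R=YRYR D=OOYY L=OWOW
After move 2 (R): R=YYRR U=WGRG F=GOGY D=OBYB B=RBWB
After move 3 (U): U=RWGG F=YYGY R=RBRR B=OWWB L=GOOW
After move 4 (F): F=GYYY U=RWWO R=GBGR D=RRYB L=GOOB
After move 5 (R'): R=BRGG U=RWWO F=GWYO D=RYYY B=BWRB
Query 1: D[2] = Y
Query 2: F[2] = Y
Query 3: B[1] = W
Query 4: L[0] = G
Query 5: R[2] = G
Query 6: B[2] = R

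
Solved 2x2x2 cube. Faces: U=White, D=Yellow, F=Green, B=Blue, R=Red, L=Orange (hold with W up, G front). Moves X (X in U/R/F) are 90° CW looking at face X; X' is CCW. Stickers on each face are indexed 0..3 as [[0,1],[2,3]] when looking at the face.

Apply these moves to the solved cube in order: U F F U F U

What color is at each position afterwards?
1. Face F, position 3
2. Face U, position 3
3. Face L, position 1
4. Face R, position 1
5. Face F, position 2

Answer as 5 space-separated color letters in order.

After move 1 (U): U=WWWW F=RRGG R=BBRR B=OOBB L=GGOO
After move 2 (F): F=GRGR U=WWOG R=WBWR D=RBYY L=GYOY
After move 3 (F): F=GGRR U=WWYY R=OBGR D=WWYY L=GROB
After move 4 (U): U=YWYW F=OBRR R=OOGR B=GRBB L=GGOB
After move 5 (F): F=RORB U=YWBG R=YOWR D=GOYY L=GWOW
After move 6 (U): U=BYGW F=YORB R=GRWR B=GWBB L=ROOW
Query 1: F[3] = B
Query 2: U[3] = W
Query 3: L[1] = O
Query 4: R[1] = R
Query 5: F[2] = R

Answer: B W O R R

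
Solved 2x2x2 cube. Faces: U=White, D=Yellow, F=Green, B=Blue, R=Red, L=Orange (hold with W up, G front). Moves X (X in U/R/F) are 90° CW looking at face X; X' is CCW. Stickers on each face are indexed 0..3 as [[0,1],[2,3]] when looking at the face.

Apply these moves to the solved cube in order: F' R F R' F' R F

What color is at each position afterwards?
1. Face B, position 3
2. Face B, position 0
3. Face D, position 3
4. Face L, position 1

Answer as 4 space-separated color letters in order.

Answer: B R B O

Derivation:
After move 1 (F'): F=GGGG U=WWRR R=YRYR D=OOYY L=OWOW
After move 2 (R): R=YYRR U=WGRG F=GOGY D=OBYB B=RBWB
After move 3 (F): F=GGYO U=WGWW R=RYGR D=RYYB L=OOOB
After move 4 (R'): R=YRRG U=WWWR F=GGYW D=RGYO B=BBYB
After move 5 (F'): F=GWGY U=WWYR R=GRRG D=OBYO L=OROW
After move 6 (R): R=RGGR U=WWYY F=GBGO D=OYYB B=RBWB
After move 7 (F): F=GGOB U=WWWR R=YGYR D=GRYB L=OOOY
Query 1: B[3] = B
Query 2: B[0] = R
Query 3: D[3] = B
Query 4: L[1] = O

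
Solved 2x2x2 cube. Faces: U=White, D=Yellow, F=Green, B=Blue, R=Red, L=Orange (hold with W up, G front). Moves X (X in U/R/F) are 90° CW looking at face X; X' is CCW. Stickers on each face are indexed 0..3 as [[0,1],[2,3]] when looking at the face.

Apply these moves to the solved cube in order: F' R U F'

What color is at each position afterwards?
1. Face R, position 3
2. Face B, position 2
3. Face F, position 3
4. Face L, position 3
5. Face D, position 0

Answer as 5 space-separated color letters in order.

Answer: R W G G O

Derivation:
After move 1 (F'): F=GGGG U=WWRR R=YRYR D=OOYY L=OWOW
After move 2 (R): R=YYRR U=WGRG F=GOGY D=OBYB B=RBWB
After move 3 (U): U=RWGG F=YYGY R=RBRR B=OWWB L=GOOW
After move 4 (F'): F=YYYG U=RWRR R=BBOR D=OWYB L=GGOG
Query 1: R[3] = R
Query 2: B[2] = W
Query 3: F[3] = G
Query 4: L[3] = G
Query 5: D[0] = O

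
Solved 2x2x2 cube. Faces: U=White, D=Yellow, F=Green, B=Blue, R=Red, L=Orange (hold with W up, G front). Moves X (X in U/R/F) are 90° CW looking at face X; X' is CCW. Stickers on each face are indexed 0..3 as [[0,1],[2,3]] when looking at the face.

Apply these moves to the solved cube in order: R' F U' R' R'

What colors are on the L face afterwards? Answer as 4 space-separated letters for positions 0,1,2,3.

After move 1 (R'): R=RRRR U=WBWB F=GWGW D=YGYG B=YBYB
After move 2 (F): F=GGWW U=WBOO R=WRBR D=RRYG L=OYOG
After move 3 (U'): U=BOWO F=OYWW R=GGBR B=WRYB L=YBOG
After move 4 (R'): R=GRGB U=BYWW F=OOWO D=RYYW B=GRRB
After move 5 (R'): R=RBGG U=BRWG F=OYWW D=ROYO B=WRYB
Query: L face = YBOG

Answer: Y B O G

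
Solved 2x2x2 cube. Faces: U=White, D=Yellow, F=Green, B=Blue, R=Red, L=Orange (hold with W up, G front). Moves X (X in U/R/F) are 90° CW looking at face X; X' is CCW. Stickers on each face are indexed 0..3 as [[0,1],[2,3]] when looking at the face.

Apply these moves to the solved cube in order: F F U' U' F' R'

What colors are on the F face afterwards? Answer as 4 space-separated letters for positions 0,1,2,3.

Answer: B Y B O

Derivation:
After move 1 (F): F=GGGG U=WWOO R=WRWR D=RRYY L=OYOY
After move 2 (F): F=GGGG U=WWYY R=OROR D=WWYY L=OROR
After move 3 (U'): U=WYWY F=ORGG R=GGOR B=ORBB L=BBOR
After move 4 (U'): U=YYWW F=BBGG R=OROR B=GGBB L=OROR
After move 5 (F'): F=BGBG U=YYOO R=WRWR D=RRYY L=OWOW
After move 6 (R'): R=RRWW U=YBOG F=BYBO D=RGYG B=YGRB
Query: F face = BYBO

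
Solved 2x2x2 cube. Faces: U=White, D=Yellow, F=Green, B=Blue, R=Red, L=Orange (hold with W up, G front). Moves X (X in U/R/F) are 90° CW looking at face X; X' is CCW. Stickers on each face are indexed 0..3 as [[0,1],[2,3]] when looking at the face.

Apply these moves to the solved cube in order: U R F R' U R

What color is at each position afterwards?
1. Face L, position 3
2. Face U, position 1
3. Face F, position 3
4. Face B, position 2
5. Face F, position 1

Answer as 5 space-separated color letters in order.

After move 1 (U): U=WWWW F=RRGG R=BBRR B=OOBB L=GGOO
After move 2 (R): R=RBRB U=WRWG F=RYGY D=YBYO B=WOWB
After move 3 (F): F=GRYY U=WROG R=WBGB D=RRYO L=GYOB
After move 4 (R'): R=BBWG U=WWOW F=GRYG D=RRYY B=OORB
After move 5 (U): U=OWWW F=BBYG R=OOWG B=GYRB L=GROB
After move 6 (R): R=WOGO U=OBWG F=BRYY D=RRYG B=WYWB
Query 1: L[3] = B
Query 2: U[1] = B
Query 3: F[3] = Y
Query 4: B[2] = W
Query 5: F[1] = R

Answer: B B Y W R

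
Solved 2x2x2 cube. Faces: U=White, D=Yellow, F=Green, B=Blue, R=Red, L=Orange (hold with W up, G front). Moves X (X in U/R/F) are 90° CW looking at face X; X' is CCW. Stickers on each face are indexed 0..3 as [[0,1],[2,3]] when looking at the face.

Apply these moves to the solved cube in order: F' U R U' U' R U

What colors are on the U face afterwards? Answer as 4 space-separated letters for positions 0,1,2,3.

Answer: R G Y W

Derivation:
After move 1 (F'): F=GGGG U=WWRR R=YRYR D=OOYY L=OWOW
After move 2 (U): U=RWRW F=YRGG R=BBYR B=OWBB L=GGOW
After move 3 (R): R=YBRB U=RRRG F=YOGY D=OBYO B=WWWB
After move 4 (U'): U=RGRR F=GGGY R=YORB B=YBWB L=WWOW
After move 5 (U'): U=GRRR F=WWGY R=GGRB B=YOWB L=YBOW
After move 6 (R): R=RGBG U=GWRY F=WBGO D=OWYY B=RORB
After move 7 (U): U=RGYW F=RGGO R=ROBG B=YBRB L=WBOW
Query: U face = RGYW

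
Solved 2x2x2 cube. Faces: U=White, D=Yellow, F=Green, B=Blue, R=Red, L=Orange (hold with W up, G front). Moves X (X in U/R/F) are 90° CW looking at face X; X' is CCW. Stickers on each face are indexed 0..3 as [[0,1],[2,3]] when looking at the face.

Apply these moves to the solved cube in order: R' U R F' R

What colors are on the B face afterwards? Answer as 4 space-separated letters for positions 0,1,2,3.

Answer: R O R B

Derivation:
After move 1 (R'): R=RRRR U=WBWB F=GWGW D=YGYG B=YBYB
After move 2 (U): U=WWBB F=RRGW R=YBRR B=OOYB L=GWOO
After move 3 (R): R=RYRB U=WRBW F=RGGG D=YYYO B=BOWB
After move 4 (F'): F=GGRG U=WRRR R=YYYB D=WOYO L=GWOB
After move 5 (R): R=YYBY U=WGRG F=GORO D=WWYB B=RORB
Query: B face = RORB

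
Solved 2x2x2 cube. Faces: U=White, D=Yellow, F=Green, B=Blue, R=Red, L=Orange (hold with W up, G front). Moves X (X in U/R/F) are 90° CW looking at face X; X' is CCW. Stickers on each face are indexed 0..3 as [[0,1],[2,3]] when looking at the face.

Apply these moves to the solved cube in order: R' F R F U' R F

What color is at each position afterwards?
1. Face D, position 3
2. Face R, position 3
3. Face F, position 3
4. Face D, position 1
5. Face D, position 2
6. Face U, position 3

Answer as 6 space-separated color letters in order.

After move 1 (R'): R=RRRR U=WBWB F=GWGW D=YGYG B=YBYB
After move 2 (F): F=GGWW U=WBOO R=WRBR D=RRYG L=OYOG
After move 3 (R): R=BWRR U=WGOW F=GRWG D=RYYY B=OBBB
After move 4 (F): F=WGGR U=WGGY R=OWWR D=RBYY L=OROY
After move 5 (U'): U=GYWG F=ORGR R=WGWR B=OWBB L=OBOY
After move 6 (R): R=WWRG U=GRWR F=OBGY D=RBYO B=GWYB
After move 7 (F): F=GOYB U=GRYB R=WWRG D=RWYO L=OROB
Query 1: D[3] = O
Query 2: R[3] = G
Query 3: F[3] = B
Query 4: D[1] = W
Query 5: D[2] = Y
Query 6: U[3] = B

Answer: O G B W Y B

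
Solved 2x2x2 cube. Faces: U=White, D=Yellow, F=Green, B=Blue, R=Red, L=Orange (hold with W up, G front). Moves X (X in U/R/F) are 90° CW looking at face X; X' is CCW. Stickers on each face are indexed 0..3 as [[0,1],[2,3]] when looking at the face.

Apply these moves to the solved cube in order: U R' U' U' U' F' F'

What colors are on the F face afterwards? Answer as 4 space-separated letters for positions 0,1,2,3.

After move 1 (U): U=WWWW F=RRGG R=BBRR B=OOBB L=GGOO
After move 2 (R'): R=BRBR U=WBWO F=RWGW D=YRYG B=YOYB
After move 3 (U'): U=BOWW F=GGGW R=RWBR B=BRYB L=YOOO
After move 4 (U'): U=OWBW F=YOGW R=GGBR B=RWYB L=BROO
After move 5 (U'): U=WWOB F=BRGW R=YOBR B=GGYB L=RWOO
After move 6 (F'): F=RWBG U=WWYB R=ROYR D=WOYG L=RBOO
After move 7 (F'): F=WGRB U=WWRY R=OOWR D=BOYG L=RBOY
Query: F face = WGRB

Answer: W G R B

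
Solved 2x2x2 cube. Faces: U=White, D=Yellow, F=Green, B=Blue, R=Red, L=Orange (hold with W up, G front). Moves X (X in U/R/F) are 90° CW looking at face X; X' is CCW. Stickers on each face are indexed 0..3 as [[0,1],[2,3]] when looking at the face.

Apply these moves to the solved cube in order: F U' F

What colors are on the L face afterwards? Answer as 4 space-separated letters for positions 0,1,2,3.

Answer: B R O R

Derivation:
After move 1 (F): F=GGGG U=WWOO R=WRWR D=RRYY L=OYOY
After move 2 (U'): U=WOWO F=OYGG R=GGWR B=WRBB L=BBOY
After move 3 (F): F=GOGY U=WOYB R=WGOR D=WGYY L=BROR
Query: L face = BROR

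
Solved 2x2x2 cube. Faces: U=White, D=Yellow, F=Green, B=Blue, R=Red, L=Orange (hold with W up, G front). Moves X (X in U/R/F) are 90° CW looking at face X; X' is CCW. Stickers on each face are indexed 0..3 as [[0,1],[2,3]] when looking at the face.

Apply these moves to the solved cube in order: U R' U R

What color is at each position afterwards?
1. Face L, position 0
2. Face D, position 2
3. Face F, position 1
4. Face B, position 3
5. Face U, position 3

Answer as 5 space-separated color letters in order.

After move 1 (U): U=WWWW F=RRGG R=BBRR B=OOBB L=GGOO
After move 2 (R'): R=BRBR U=WBWO F=RWGW D=YRYG B=YOYB
After move 3 (U): U=WWOB F=BRGW R=YOBR B=GGYB L=RWOO
After move 4 (R): R=BYRO U=WROW F=BRGG D=YYYG B=BGWB
Query 1: L[0] = R
Query 2: D[2] = Y
Query 3: F[1] = R
Query 4: B[3] = B
Query 5: U[3] = W

Answer: R Y R B W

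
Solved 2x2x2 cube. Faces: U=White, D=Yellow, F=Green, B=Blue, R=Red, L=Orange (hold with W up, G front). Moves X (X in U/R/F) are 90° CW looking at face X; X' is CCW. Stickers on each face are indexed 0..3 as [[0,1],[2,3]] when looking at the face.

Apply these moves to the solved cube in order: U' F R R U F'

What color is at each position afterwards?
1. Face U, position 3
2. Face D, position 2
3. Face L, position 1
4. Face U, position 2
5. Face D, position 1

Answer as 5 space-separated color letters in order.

After move 1 (U'): U=WWWW F=OOGG R=GGRR B=RRBB L=BBOO
After move 2 (F): F=GOGO U=WWOB R=WGWR D=RGYY L=BYOY
After move 3 (R): R=WWRG U=WOOO F=GGGY D=RBYR B=BRWB
After move 4 (R): R=RWGW U=WGOY F=GBGR D=RWYB B=OROB
After move 5 (U): U=OWYG F=RWGR R=ORGW B=BYOB L=GBOY
After move 6 (F'): F=WRRG U=OWOG R=WRRW D=BYYB L=GGOY
Query 1: U[3] = G
Query 2: D[2] = Y
Query 3: L[1] = G
Query 4: U[2] = O
Query 5: D[1] = Y

Answer: G Y G O Y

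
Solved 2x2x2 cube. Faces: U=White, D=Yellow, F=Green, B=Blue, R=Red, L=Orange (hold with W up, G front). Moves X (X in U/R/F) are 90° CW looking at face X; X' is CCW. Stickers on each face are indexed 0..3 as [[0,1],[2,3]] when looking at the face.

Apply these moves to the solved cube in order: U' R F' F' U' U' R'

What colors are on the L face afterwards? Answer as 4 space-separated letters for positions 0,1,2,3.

After move 1 (U'): U=WWWW F=OOGG R=GGRR B=RRBB L=BBOO
After move 2 (R): R=RGRG U=WOWG F=OYGY D=YBYR B=WRWB
After move 3 (F'): F=YYOG U=WORR R=BGYG D=BOYR L=BGOW
After move 4 (F'): F=YGYO U=WOBY R=OGBG D=GWYR L=BROR
After move 5 (U'): U=OYWB F=BRYO R=YGBG B=OGWB L=WROR
After move 6 (U'): U=YBOW F=WRYO R=BRBG B=YGWB L=OGOR
After move 7 (R'): R=RGBB U=YWOY F=WBYW D=GRYO B=RGWB
Query: L face = OGOR

Answer: O G O R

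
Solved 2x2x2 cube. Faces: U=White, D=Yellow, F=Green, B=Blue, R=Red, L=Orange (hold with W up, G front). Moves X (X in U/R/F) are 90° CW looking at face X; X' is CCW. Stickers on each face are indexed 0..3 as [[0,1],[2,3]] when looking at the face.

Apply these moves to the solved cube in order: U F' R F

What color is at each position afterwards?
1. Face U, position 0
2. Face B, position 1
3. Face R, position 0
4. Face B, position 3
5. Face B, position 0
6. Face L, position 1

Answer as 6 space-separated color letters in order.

Answer: W O B B R G

Derivation:
After move 1 (U): U=WWWW F=RRGG R=BBRR B=OOBB L=GGOO
After move 2 (F'): F=RGRG U=WWBR R=YBYR D=GOYY L=GWOW
After move 3 (R): R=YYRB U=WGBG F=RORY D=GBYO B=ROWB
After move 4 (F): F=RRYO U=WGWW R=BYGB D=RYYO L=GGOB
Query 1: U[0] = W
Query 2: B[1] = O
Query 3: R[0] = B
Query 4: B[3] = B
Query 5: B[0] = R
Query 6: L[1] = G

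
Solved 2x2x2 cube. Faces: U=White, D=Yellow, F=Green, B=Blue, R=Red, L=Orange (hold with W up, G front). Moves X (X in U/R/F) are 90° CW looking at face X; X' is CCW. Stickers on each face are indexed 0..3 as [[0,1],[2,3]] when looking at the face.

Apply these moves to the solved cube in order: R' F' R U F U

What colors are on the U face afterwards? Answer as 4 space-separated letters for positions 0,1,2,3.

Answer: W R O W

Derivation:
After move 1 (R'): R=RRRR U=WBWB F=GWGW D=YGYG B=YBYB
After move 2 (F'): F=WWGG U=WBRR R=GRYR D=OOYG L=OBOW
After move 3 (R): R=YGRR U=WWRG F=WOGG D=OYYY B=RBBB
After move 4 (U): U=RWGW F=YGGG R=RBRR B=OBBB L=WOOW
After move 5 (F): F=GYGG U=RWWO R=GBWR D=RRYY L=WOOY
After move 6 (U): U=WROW F=GBGG R=OBWR B=WOBB L=GYOY
Query: U face = WROW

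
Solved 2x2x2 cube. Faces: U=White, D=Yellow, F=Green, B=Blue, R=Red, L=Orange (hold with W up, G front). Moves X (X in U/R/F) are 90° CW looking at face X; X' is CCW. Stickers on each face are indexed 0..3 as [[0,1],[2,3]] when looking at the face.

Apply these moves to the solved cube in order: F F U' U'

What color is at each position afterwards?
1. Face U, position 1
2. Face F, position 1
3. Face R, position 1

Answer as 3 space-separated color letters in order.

Answer: Y B R

Derivation:
After move 1 (F): F=GGGG U=WWOO R=WRWR D=RRYY L=OYOY
After move 2 (F): F=GGGG U=WWYY R=OROR D=WWYY L=OROR
After move 3 (U'): U=WYWY F=ORGG R=GGOR B=ORBB L=BBOR
After move 4 (U'): U=YYWW F=BBGG R=OROR B=GGBB L=OROR
Query 1: U[1] = Y
Query 2: F[1] = B
Query 3: R[1] = R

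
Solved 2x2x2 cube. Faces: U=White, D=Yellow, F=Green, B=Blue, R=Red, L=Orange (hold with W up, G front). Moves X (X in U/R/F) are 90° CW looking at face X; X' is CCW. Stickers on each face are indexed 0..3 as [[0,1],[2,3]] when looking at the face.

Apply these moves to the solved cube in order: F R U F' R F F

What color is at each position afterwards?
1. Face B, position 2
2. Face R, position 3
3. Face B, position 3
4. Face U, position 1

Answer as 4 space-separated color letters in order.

After move 1 (F): F=GGGG U=WWOO R=WRWR D=RRYY L=OYOY
After move 2 (R): R=WWRR U=WGOG F=GRGY D=RBYB B=OBWB
After move 3 (U): U=OWGG F=WWGY R=OBRR B=OYWB L=GROY
After move 4 (F'): F=WYWG U=OWOR R=BBRR D=RYYB L=GGOG
After move 5 (R): R=RBRB U=OYOG F=WYWB D=RWYO B=RYWB
After move 6 (F): F=WWBY U=OYGG R=OBGB D=RRYO L=GROW
After move 7 (F): F=BWYW U=OYWR R=GBGB D=GOYO L=GROR
Query 1: B[2] = W
Query 2: R[3] = B
Query 3: B[3] = B
Query 4: U[1] = Y

Answer: W B B Y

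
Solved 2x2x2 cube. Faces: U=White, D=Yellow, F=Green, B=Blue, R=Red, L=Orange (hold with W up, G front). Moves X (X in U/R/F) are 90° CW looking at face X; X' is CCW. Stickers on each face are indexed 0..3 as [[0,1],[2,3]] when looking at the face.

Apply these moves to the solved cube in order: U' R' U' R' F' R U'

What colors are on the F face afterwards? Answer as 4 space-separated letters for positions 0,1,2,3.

Answer: Y G B W

Derivation:
After move 1 (U'): U=WWWW F=OOGG R=GGRR B=RRBB L=BBOO
After move 2 (R'): R=GRGR U=WBWR F=OWGW D=YOYG B=YRYB
After move 3 (U'): U=BRWW F=BBGW R=OWGR B=GRYB L=YROO
After move 4 (R'): R=WROG U=BYWG F=BRGW D=YBYW B=GROB
After move 5 (F'): F=RWBG U=BYWO R=BRYG D=ROYW L=YGOW
After move 6 (R): R=YBGR U=BWWG F=ROBW D=ROYG B=ORYB
After move 7 (U'): U=WGBW F=YGBW R=ROGR B=YBYB L=OROW
Query: F face = YGBW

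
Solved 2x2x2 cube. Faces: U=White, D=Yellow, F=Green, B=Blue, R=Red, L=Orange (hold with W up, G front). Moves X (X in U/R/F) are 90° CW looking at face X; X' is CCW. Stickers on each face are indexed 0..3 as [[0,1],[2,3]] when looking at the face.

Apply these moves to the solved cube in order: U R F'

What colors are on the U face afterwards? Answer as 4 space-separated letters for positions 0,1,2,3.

Answer: W R R R

Derivation:
After move 1 (U): U=WWWW F=RRGG R=BBRR B=OOBB L=GGOO
After move 2 (R): R=RBRB U=WRWG F=RYGY D=YBYO B=WOWB
After move 3 (F'): F=YYRG U=WRRR R=BBYB D=GOYO L=GGOW
Query: U face = WRRR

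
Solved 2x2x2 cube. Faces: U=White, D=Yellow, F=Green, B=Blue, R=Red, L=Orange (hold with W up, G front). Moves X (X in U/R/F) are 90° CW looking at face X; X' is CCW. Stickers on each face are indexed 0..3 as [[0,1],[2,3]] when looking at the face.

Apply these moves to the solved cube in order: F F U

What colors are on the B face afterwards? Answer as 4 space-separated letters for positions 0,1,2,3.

Answer: O R B B

Derivation:
After move 1 (F): F=GGGG U=WWOO R=WRWR D=RRYY L=OYOY
After move 2 (F): F=GGGG U=WWYY R=OROR D=WWYY L=OROR
After move 3 (U): U=YWYW F=ORGG R=BBOR B=ORBB L=GGOR
Query: B face = ORBB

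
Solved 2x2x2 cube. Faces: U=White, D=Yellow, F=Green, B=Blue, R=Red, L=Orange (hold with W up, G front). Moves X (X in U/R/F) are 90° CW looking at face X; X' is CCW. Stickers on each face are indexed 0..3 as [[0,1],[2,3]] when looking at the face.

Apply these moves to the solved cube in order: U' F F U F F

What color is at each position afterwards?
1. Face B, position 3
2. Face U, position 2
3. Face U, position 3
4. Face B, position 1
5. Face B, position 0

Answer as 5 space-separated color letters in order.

After move 1 (U'): U=WWWW F=OOGG R=GGRR B=RRBB L=BBOO
After move 2 (F): F=GOGO U=WWOB R=WGWR D=RGYY L=BYOY
After move 3 (F): F=GGOO U=WWYY R=OGBR D=WWYY L=BROG
After move 4 (U): U=YWYW F=OGOO R=RRBR B=BRBB L=GGOG
After move 5 (F): F=OOOG U=YWGG R=YRWR D=BRYY L=GWOW
After move 6 (F): F=OOGO U=YWWW R=GRGR D=WYYY L=GBOR
Query 1: B[3] = B
Query 2: U[2] = W
Query 3: U[3] = W
Query 4: B[1] = R
Query 5: B[0] = B

Answer: B W W R B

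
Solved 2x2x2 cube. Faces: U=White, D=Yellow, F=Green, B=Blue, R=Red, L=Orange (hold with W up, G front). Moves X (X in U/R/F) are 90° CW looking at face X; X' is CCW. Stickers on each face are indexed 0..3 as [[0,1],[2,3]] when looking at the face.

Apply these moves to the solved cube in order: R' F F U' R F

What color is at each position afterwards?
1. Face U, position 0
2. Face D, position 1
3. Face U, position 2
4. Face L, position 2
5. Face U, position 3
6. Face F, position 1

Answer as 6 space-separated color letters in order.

After move 1 (R'): R=RRRR U=WBWB F=GWGW D=YGYG B=YBYB
After move 2 (F): F=GGWW U=WBOO R=WRBR D=RRYG L=OYOG
After move 3 (F): F=WGWG U=WBGY R=OROR D=BWYG L=OROR
After move 4 (U'): U=BYWG F=ORWG R=WGOR B=ORYB L=YBOR
After move 5 (R): R=OWRG U=BRWG F=OWWG D=BYYO B=GRYB
After move 6 (F): F=WOGW U=BRRB R=WWGG D=ROYO L=YBOY
Query 1: U[0] = B
Query 2: D[1] = O
Query 3: U[2] = R
Query 4: L[2] = O
Query 5: U[3] = B
Query 6: F[1] = O

Answer: B O R O B O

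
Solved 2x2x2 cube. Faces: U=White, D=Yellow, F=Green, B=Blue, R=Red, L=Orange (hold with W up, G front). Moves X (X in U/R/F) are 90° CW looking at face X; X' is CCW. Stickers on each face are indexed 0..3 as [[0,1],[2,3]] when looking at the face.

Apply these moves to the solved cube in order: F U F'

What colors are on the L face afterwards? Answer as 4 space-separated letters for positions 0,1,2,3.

Answer: G W O O

Derivation:
After move 1 (F): F=GGGG U=WWOO R=WRWR D=RRYY L=OYOY
After move 2 (U): U=OWOW F=WRGG R=BBWR B=OYBB L=GGOY
After move 3 (F'): F=RGWG U=OWBW R=RBRR D=GYYY L=GWOO
Query: L face = GWOO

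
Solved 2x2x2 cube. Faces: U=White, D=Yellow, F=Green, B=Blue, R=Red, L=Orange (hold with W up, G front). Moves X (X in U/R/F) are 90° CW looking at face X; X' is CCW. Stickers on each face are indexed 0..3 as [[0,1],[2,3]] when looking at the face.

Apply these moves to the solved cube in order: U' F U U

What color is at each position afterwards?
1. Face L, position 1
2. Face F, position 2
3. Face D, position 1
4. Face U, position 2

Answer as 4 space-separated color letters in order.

After move 1 (U'): U=WWWW F=OOGG R=GGRR B=RRBB L=BBOO
After move 2 (F): F=GOGO U=WWOB R=WGWR D=RGYY L=BYOY
After move 3 (U): U=OWBW F=WGGO R=RRWR B=BYBB L=GOOY
After move 4 (U): U=BOWW F=RRGO R=BYWR B=GOBB L=WGOY
Query 1: L[1] = G
Query 2: F[2] = G
Query 3: D[1] = G
Query 4: U[2] = W

Answer: G G G W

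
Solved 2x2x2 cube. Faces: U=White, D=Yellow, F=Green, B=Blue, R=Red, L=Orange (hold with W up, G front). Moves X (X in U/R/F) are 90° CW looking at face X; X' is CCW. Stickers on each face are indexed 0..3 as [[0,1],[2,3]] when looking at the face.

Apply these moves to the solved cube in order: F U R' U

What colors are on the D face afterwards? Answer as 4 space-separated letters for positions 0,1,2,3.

Answer: R R Y G

Derivation:
After move 1 (F): F=GGGG U=WWOO R=WRWR D=RRYY L=OYOY
After move 2 (U): U=OWOW F=WRGG R=BBWR B=OYBB L=GGOY
After move 3 (R'): R=BRBW U=OBOO F=WWGW D=RRYG B=YYRB
After move 4 (U): U=OOOB F=BRGW R=YYBW B=GGRB L=WWOY
Query: D face = RRYG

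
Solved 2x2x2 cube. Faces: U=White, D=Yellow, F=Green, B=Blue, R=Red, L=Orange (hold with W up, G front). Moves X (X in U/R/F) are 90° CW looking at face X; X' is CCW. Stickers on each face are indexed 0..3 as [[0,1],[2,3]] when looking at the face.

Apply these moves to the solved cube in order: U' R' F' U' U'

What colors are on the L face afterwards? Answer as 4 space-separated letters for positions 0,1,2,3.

After move 1 (U'): U=WWWW F=OOGG R=GGRR B=RRBB L=BBOO
After move 2 (R'): R=GRGR U=WBWR F=OWGW D=YOYG B=YRYB
After move 3 (F'): F=WWOG U=WBGG R=ORYR D=BOYG L=BROW
After move 4 (U'): U=BGWG F=BROG R=WWYR B=ORYB L=YROW
After move 5 (U'): U=GGBW F=YROG R=BRYR B=WWYB L=OROW
Query: L face = OROW

Answer: O R O W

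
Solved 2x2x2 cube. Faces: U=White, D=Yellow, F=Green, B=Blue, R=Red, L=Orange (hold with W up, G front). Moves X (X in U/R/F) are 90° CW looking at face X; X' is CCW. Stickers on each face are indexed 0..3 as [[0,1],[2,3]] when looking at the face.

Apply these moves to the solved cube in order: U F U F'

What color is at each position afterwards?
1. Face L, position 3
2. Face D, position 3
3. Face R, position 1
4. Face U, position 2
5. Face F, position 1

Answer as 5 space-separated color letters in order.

Answer: G Y O O R

Derivation:
After move 1 (U): U=WWWW F=RRGG R=BBRR B=OOBB L=GGOO
After move 2 (F): F=GRGR U=WWOG R=WBWR D=RBYY L=GYOY
After move 3 (U): U=OWGW F=WBGR R=OOWR B=GYBB L=GROY
After move 4 (F'): F=BRWG U=OWOW R=BORR D=RYYY L=GWOG
Query 1: L[3] = G
Query 2: D[3] = Y
Query 3: R[1] = O
Query 4: U[2] = O
Query 5: F[1] = R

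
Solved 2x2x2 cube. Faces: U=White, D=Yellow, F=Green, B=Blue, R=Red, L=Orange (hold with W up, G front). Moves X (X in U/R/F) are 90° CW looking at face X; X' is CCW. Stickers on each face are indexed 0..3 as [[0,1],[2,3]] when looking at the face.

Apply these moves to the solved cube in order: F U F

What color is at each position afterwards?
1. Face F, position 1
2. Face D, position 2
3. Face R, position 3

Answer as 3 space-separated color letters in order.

After move 1 (F): F=GGGG U=WWOO R=WRWR D=RRYY L=OYOY
After move 2 (U): U=OWOW F=WRGG R=BBWR B=OYBB L=GGOY
After move 3 (F): F=GWGR U=OWYG R=OBWR D=WBYY L=GROR
Query 1: F[1] = W
Query 2: D[2] = Y
Query 3: R[3] = R

Answer: W Y R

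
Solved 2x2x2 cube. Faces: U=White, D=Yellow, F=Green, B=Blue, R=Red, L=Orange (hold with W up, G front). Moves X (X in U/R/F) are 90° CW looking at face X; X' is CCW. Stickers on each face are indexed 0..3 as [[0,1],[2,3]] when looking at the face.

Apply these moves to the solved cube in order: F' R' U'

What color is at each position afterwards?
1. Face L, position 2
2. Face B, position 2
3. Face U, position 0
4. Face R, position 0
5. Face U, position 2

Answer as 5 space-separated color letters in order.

After move 1 (F'): F=GGGG U=WWRR R=YRYR D=OOYY L=OWOW
After move 2 (R'): R=RRYY U=WBRB F=GWGR D=OGYG B=YBOB
After move 3 (U'): U=BBWR F=OWGR R=GWYY B=RROB L=YBOW
Query 1: L[2] = O
Query 2: B[2] = O
Query 3: U[0] = B
Query 4: R[0] = G
Query 5: U[2] = W

Answer: O O B G W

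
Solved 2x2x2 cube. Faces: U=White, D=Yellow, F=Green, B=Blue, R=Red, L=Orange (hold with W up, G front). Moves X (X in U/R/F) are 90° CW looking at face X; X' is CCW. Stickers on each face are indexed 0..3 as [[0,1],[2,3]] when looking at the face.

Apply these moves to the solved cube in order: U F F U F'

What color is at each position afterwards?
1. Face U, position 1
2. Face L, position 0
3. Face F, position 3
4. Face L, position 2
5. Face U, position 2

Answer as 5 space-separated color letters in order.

After move 1 (U): U=WWWW F=RRGG R=BBRR B=OOBB L=GGOO
After move 2 (F): F=GRGR U=WWOG R=WBWR D=RBYY L=GYOY
After move 3 (F): F=GGRR U=WWYY R=OBGR D=WWYY L=GROB
After move 4 (U): U=YWYW F=OBRR R=OOGR B=GRBB L=GGOB
After move 5 (F'): F=BROR U=YWOG R=WOWR D=GBYY L=GWOY
Query 1: U[1] = W
Query 2: L[0] = G
Query 3: F[3] = R
Query 4: L[2] = O
Query 5: U[2] = O

Answer: W G R O O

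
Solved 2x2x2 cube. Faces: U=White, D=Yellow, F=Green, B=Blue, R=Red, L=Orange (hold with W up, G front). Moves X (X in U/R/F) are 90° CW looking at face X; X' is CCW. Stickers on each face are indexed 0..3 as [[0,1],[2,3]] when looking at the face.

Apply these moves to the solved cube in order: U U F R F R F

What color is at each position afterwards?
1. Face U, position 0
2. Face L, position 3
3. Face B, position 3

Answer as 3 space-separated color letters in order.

After move 1 (U): U=WWWW F=RRGG R=BBRR B=OOBB L=GGOO
After move 2 (U): U=WWWW F=BBGG R=OORR B=GGBB L=RROO
After move 3 (F): F=GBGB U=WWOR R=WOWR D=ROYY L=RYOY
After move 4 (R): R=WWRO U=WBOB F=GOGY D=RBYG B=RGWB
After move 5 (F): F=GGYO U=WBYY R=OWBO D=RWYG L=RROB
After move 6 (R): R=BOOW U=WGYO F=GWYG D=RWYR B=YGBB
After move 7 (F): F=YGGW U=WGBR R=YOOW D=OBYR L=RROW
Query 1: U[0] = W
Query 2: L[3] = W
Query 3: B[3] = B

Answer: W W B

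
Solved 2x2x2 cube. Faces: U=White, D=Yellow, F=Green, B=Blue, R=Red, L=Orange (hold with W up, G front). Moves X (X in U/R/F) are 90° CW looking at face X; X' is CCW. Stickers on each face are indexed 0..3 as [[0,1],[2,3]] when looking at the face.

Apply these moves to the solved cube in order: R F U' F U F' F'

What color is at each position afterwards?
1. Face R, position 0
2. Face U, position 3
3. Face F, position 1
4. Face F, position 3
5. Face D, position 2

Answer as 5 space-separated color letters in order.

After move 1 (R): R=RRRR U=WGWG F=GYGY D=YBYB B=WBWB
After move 2 (F): F=GGYY U=WGOO R=WRGR D=RRYB L=OYOB
After move 3 (U'): U=GOWO F=OYYY R=GGGR B=WRWB L=WBOB
After move 4 (F): F=YOYY U=GOBB R=WGOR D=GGYB L=WROR
After move 5 (U): U=BGBO F=WGYY R=WROR B=WRWB L=YOOR
After move 6 (F'): F=GYWY U=BGWO R=GRGR D=ORYB L=YOOB
After move 7 (F'): F=YYGW U=BGGG R=RROR D=OBYB L=YOOW
Query 1: R[0] = R
Query 2: U[3] = G
Query 3: F[1] = Y
Query 4: F[3] = W
Query 5: D[2] = Y

Answer: R G Y W Y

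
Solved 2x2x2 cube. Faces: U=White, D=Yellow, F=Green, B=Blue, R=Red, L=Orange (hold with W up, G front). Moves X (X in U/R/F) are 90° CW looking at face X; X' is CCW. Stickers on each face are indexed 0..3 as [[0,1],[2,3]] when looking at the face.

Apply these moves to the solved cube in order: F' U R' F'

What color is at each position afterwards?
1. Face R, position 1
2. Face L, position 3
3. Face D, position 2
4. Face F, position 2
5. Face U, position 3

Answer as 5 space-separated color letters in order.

After move 1 (F'): F=GGGG U=WWRR R=YRYR D=OOYY L=OWOW
After move 2 (U): U=RWRW F=YRGG R=BBYR B=OWBB L=GGOW
After move 3 (R'): R=BRBY U=RBRO F=YWGW D=ORYG B=YWOB
After move 4 (F'): F=WWYG U=RBBB R=RROY D=GWYG L=GOOR
Query 1: R[1] = R
Query 2: L[3] = R
Query 3: D[2] = Y
Query 4: F[2] = Y
Query 5: U[3] = B

Answer: R R Y Y B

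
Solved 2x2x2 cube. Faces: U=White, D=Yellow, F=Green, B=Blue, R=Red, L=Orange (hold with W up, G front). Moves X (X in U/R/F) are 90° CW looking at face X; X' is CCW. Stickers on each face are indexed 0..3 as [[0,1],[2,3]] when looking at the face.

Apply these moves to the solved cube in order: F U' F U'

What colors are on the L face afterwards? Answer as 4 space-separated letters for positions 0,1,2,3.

Answer: W R O R

Derivation:
After move 1 (F): F=GGGG U=WWOO R=WRWR D=RRYY L=OYOY
After move 2 (U'): U=WOWO F=OYGG R=GGWR B=WRBB L=BBOY
After move 3 (F): F=GOGY U=WOYB R=WGOR D=WGYY L=BROR
After move 4 (U'): U=OBWY F=BRGY R=GOOR B=WGBB L=WROR
Query: L face = WROR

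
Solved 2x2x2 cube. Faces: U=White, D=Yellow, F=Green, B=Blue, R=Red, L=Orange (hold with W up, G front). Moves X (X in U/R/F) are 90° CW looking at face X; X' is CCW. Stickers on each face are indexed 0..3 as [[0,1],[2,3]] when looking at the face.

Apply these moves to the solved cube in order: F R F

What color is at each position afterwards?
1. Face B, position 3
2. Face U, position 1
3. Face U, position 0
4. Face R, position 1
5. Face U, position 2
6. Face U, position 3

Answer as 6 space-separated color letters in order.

After move 1 (F): F=GGGG U=WWOO R=WRWR D=RRYY L=OYOY
After move 2 (R): R=WWRR U=WGOG F=GRGY D=RBYB B=OBWB
After move 3 (F): F=GGYR U=WGYY R=OWGR D=RWYB L=OROB
Query 1: B[3] = B
Query 2: U[1] = G
Query 3: U[0] = W
Query 4: R[1] = W
Query 5: U[2] = Y
Query 6: U[3] = Y

Answer: B G W W Y Y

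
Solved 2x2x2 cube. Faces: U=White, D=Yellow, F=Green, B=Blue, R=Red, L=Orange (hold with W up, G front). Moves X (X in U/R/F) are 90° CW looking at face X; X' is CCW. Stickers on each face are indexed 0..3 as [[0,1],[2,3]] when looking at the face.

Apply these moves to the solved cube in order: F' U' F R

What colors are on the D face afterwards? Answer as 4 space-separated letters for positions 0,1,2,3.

Answer: Y B Y Y

Derivation:
After move 1 (F'): F=GGGG U=WWRR R=YRYR D=OOYY L=OWOW
After move 2 (U'): U=WRWR F=OWGG R=GGYR B=YRBB L=BBOW
After move 3 (F): F=GOGW U=WRWB R=WGRR D=YGYY L=BOOO
After move 4 (R): R=RWRG U=WOWW F=GGGY D=YBYY B=BRRB
Query: D face = YBYY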